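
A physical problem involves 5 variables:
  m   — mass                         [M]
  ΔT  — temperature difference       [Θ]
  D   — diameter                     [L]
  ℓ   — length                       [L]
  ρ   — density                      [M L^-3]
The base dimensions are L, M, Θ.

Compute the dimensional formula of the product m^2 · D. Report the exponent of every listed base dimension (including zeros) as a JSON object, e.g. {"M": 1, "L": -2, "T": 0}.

Dimensional matrix (L×M×Θ by m×ΔT×D×ℓ×ρ):
  L: [ 0  0  1  1 -3]
  M: [ 1  0  0  0  1]
  Θ: [ 0  1  0  0  0]
  [L]: (2)·0+(1)·1 = 1
  [M]: (2)·1+(1)·0 = 2
  [Θ]: (2)·0+(1)·0 = 0
⇒ L M^2

{"L": 1, "M": 2, "Θ": 0}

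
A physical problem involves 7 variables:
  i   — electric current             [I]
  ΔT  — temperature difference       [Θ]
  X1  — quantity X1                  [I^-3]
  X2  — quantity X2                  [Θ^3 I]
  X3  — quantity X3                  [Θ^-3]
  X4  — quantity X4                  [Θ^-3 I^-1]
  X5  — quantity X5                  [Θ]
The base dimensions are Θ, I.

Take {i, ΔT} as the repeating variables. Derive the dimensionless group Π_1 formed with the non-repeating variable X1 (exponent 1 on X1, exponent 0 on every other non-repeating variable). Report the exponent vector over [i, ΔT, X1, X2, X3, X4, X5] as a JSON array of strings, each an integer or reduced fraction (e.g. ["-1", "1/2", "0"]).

Write exponents as rows Θ,I / cols i,ΔT,X1,X2,X3,X4,X5:
  Θ: [ 0  1  0  3 -3 -3  1]
  I: [ 1  0 -3  1  0 -1  0]
Echelon form has 2 nonzero rows (pivots: i,ΔT)
Repeat: i,ΔT; free: X1,X2,X3,X4,X5
RREF:
  r0: [   1    0   -3    1    0   -1    0]
  r1: [   0    1    0    3   -3   -3    1]
Fix exponent of X1 at 1, X2 at 0, X3 at 0, X4 at 0, X5 at 0; solve each RREF row for its pivot's exponent:
  r0: exp(i) + (-3)·1 = 0 ⇒ exp(i) = 3
  r1: exp(ΔT) + (0)·1 = 0 ⇒ exp(ΔT) = 0
Π_1 = i^3 · X1

["3", "0", "1", "0", "0", "0", "0"]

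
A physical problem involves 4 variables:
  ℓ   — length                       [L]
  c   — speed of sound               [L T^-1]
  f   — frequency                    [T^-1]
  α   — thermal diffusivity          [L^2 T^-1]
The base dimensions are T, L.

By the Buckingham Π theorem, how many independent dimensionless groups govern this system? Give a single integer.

Exponent matrix [T,L] × [ℓ,c,f,α]:
  T: [ 0 -1 -1 -1]
  L: [ 1  1  0  2]
Echelon form has 2 nonzero rows (pivots: ℓ,c)
n=4, r=2 ⇒ 2 dimensionless groups

2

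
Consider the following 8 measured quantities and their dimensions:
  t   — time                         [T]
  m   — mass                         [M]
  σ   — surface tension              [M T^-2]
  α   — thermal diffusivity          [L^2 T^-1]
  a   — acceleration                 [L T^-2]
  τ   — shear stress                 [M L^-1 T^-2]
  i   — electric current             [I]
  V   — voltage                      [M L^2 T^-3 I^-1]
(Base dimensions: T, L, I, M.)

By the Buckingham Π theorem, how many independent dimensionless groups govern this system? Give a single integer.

4

Write exponents as rows T,L,I,M / cols t,m,σ,α,a,τ,i,V:
  T: [ 1  0 -2 -1 -2 -2  0 -3]
  L: [ 0  0  0  2  1 -1  0  2]
  I: [ 0  0  0  0  0  0  1 -1]
  M: [ 0  1  1  0  0  1  0  1]
Row reduction gives pivot columns t,m,α,i; rank = 4
Π count = n − r = 8 − 4 = 4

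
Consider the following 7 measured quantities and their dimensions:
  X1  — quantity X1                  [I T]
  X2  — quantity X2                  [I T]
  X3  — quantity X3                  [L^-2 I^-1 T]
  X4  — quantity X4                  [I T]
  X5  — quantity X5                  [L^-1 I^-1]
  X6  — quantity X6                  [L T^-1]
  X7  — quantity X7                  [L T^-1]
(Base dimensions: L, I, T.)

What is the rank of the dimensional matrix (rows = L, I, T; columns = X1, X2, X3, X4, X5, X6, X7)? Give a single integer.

Exponent matrix [L,I,T] × [X1,X2,X3,X4,X5,X6,X7]:
  L: [ 0  0 -2  0 -1  1  1]
  I: [ 1  1 -1  1 -1  0  0]
  T: [ 1  1  1  1  0 -1 -1]
Echelon form has 2 nonzero rows (pivots: X1,X3)

2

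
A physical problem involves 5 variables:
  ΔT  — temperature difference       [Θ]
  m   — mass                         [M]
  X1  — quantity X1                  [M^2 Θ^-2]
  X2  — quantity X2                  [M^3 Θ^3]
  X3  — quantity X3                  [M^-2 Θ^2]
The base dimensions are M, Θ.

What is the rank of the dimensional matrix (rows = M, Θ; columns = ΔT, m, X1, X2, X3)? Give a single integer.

2

Dimensional matrix (M×Θ by ΔT×m×X1×X2×X3):
  M: [ 0  1  2  3 -2]
  Θ: [ 1  0 -2  3  2]
Row reduction gives pivot columns ΔT,m; rank = 2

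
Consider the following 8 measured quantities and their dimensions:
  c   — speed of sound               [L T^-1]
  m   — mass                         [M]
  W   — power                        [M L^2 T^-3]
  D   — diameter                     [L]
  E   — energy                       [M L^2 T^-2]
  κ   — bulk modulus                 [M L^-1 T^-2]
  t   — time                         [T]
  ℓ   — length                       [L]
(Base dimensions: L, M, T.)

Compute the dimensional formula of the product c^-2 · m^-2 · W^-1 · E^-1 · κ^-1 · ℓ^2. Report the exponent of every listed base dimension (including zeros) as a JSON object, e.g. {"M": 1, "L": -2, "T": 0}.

Dimensional matrix (L×M×T by c×m×W×D×E×κ×t×ℓ):
  L: [ 1  0  2  1  2 -1  0  1]
  M: [ 0  1  1  0  1  1  0  0]
  T: [-1  0 -3  0 -2 -2  1  0]
  [L]: (-2)·1+(-2)·0+(-1)·2+(-1)·2+(-1)·-1+(2)·1 = -3
  [M]: (-2)·0+(-2)·1+(-1)·1+(-1)·1+(-1)·1+(2)·0 = -5
  [T]: (-2)·-1+(-2)·0+(-1)·-3+(-1)·-2+(-1)·-2+(2)·0 = 9
⇒ L^-3 M^-5 T^9

{"L": -3, "M": -5, "T": 9}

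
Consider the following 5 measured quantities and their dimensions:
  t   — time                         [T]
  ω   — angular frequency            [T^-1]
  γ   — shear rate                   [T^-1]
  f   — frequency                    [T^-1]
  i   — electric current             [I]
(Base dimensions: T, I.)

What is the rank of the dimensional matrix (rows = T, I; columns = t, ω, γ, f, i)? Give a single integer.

2

Dimensional matrix (T×I by t×ω×γ×f×i):
  T: [ 1 -1 -1 -1  0]
  I: [ 0  0  0  0  1]
Echelon form has 2 nonzero rows (pivots: t,i)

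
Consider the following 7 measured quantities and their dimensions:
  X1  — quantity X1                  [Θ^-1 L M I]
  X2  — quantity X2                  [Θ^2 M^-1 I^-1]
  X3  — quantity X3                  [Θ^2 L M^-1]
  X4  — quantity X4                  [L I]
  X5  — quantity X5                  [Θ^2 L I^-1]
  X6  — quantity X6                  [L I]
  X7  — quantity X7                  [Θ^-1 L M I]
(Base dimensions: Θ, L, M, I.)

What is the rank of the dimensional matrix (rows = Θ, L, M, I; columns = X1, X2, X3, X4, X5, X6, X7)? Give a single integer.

3

Dimensional matrix (Θ×L×M×I by X1×X2×X3×X4×X5×X6×X7):
  Θ: [-1  2  2  0  2  0 -1]
  L: [ 1  0  1  1  1  1  1]
  M: [ 1 -1 -1  0  0  0  1]
  I: [ 1 -1  0  1 -1  1  1]
Row reduction gives pivot columns X1,X2,X3; rank = 3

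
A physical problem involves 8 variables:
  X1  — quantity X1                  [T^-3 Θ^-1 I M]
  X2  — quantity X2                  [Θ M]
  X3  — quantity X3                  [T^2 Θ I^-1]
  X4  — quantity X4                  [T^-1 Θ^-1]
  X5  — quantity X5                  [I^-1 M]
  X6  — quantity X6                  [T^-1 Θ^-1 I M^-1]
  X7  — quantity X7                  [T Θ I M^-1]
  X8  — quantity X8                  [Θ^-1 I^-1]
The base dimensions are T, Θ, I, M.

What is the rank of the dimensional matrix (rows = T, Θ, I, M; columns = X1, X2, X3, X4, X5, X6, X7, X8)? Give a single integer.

Exponent matrix [T,Θ,I,M] × [X1,X2,X3,X4,X5,X6,X7,X8]:
  T: [-3  0  2 -1  0 -1  1  0]
  Θ: [-1  1  1 -1  0 -1  1 -1]
  I: [ 1  0 -1  0 -1  1  1 -1]
  M: [ 1  1  0  0  1 -1 -1  0]
Echelon form has 3 nonzero rows (pivots: X1,X2,X3)

3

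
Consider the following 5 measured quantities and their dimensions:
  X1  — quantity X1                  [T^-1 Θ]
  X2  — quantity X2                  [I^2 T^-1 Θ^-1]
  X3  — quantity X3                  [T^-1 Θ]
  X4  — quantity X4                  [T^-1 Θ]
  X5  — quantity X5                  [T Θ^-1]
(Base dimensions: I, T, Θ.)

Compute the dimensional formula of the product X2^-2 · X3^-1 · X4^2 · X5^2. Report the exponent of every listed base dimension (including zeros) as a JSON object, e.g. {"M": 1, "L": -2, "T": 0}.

{"I": -4, "T": 3, "Θ": 1}

Write exponents as rows I,T,Θ / cols X1,X2,X3,X4,X5:
  I: [ 0  2  0  0  0]
  T: [-1 -1 -1 -1  1]
  Θ: [ 1 -1  1  1 -1]
  [I]: (-2)·2+(-1)·0+(2)·0+(2)·0 = -4
  [T]: (-2)·-1+(-1)·-1+(2)·-1+(2)·1 = 3
  [Θ]: (-2)·-1+(-1)·1+(2)·1+(2)·-1 = 1
⇒ I^-4 T^3 Θ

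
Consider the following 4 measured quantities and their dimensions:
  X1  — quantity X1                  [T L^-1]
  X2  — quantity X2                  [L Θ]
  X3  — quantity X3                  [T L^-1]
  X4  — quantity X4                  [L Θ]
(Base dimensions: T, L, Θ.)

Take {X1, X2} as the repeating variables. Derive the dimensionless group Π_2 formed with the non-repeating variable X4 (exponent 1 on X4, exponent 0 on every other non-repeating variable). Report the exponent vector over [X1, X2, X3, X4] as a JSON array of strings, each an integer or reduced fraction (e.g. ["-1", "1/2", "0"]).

["0", "-1", "0", "1"]

Exponent matrix [T,L,Θ] × [X1,X2,X3,X4]:
  T: [ 1  0  1  0]
  L: [-1  1 -1  1]
  Θ: [ 0  1  0  1]
Row reduction gives pivot columns X1,X2; rank = 2
Pivot set = {X1,X2}, free = {X3,X4}
RREF:
  r0: [   1    0    1    0]
  r1: [   0    1    0    1]
  r2: [   0    0    0    0]
Fix exponent of X4 at 1, X3 at 0; solve each RREF row for its pivot's exponent:
  r0: exp(X1) + (0)·1 = 0 ⇒ exp(X1) = 0
  r1: exp(X2) + (1)·1 = 0 ⇒ exp(X2) = -1
Π_2 = X2^-1 · X4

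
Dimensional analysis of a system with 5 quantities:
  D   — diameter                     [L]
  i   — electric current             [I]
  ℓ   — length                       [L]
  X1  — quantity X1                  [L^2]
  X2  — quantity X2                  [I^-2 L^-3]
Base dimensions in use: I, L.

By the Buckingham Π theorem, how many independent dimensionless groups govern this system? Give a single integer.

Dimensional matrix (I×L by D×i×ℓ×X1×X2):
  I: [ 0  1  0  0 -2]
  L: [ 1  0  1  2 -3]
Row reduction gives pivot columns D,i; rank = 2
Π count = n − r = 5 − 2 = 3

3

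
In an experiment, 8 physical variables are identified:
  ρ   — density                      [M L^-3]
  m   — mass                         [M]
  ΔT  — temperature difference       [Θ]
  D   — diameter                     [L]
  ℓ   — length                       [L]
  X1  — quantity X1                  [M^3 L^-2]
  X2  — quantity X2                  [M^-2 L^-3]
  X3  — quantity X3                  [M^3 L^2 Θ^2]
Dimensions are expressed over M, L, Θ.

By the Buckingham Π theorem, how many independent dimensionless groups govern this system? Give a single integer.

5

Write exponents as rows M,L,Θ / cols ρ,m,ΔT,D,ℓ,X1,X2,X3:
  M: [ 1  1  0  0  0  3 -2  3]
  L: [-3  0  0  1  1 -2 -3  2]
  Θ: [ 0  0  1  0  0  0  0  2]
RREF → pivots at {ρ,m,ΔT} ⇒ r = 3
n=8, r=3 ⇒ 5 dimensionless groups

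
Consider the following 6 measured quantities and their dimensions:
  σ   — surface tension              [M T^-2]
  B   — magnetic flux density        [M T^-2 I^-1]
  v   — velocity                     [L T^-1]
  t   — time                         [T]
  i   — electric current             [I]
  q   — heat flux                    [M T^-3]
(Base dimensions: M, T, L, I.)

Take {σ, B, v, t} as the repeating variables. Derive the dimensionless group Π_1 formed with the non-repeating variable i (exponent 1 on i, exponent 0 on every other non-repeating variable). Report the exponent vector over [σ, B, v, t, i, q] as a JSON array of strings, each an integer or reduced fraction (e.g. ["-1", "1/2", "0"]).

Dimensional matrix (M×T×L×I by σ×B×v×t×i×q):
  M: [ 1  1  0  0  0  1]
  T: [-2 -2 -1  1  0 -3]
  L: [ 0  0  1  0  0  0]
  I: [ 0 -1  0  0  1  0]
Row reduction gives pivot columns σ,B,v,t; rank = 4
Repeat: σ,B,v,t; free: i,q
RREF:
  r0: [   1    0    0    0    1    1]
  r1: [   0    1    0    0   -1    0]
  r2: [   0    0    1    0    0    0]
  r3: [   0    0    0    1    0   -1]
Fix exponent of i at 1, q at 0; solve each RREF row for its pivot's exponent:
  r0: exp(σ) + (1)·1 = 0 ⇒ exp(σ) = -1
  r1: exp(B) + (-1)·1 = 0 ⇒ exp(B) = 1
  r2: exp(v) + (0)·1 = 0 ⇒ exp(v) = 0
  r3: exp(t) + (0)·1 = 0 ⇒ exp(t) = 0
Π_1 = σ^-1 · B · i

["-1", "1", "0", "0", "1", "0"]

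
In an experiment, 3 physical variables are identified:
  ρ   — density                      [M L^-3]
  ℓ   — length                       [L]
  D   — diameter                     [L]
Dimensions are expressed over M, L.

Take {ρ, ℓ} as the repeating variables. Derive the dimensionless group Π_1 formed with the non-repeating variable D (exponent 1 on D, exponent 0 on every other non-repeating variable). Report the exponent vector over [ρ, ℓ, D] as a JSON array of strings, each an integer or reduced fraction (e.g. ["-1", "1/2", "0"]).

["0", "-1", "1"]

Write exponents as rows M,L / cols ρ,ℓ,D:
  M: [ 1  0  0]
  L: [-3  1  1]
Row reduction gives pivot columns ρ,ℓ; rank = 2
Repeat: ρ,ℓ; free: D
RREF:
  r0: [   1    0    0]
  r1: [   0    1    1]
Fix exponent of D at 1; solve each RREF row for its pivot's exponent:
  r0: exp(ρ) + (0)·1 = 0 ⇒ exp(ρ) = 0
  r1: exp(ℓ) + (1)·1 = 0 ⇒ exp(ℓ) = -1
Π_1 = ℓ^-1 · D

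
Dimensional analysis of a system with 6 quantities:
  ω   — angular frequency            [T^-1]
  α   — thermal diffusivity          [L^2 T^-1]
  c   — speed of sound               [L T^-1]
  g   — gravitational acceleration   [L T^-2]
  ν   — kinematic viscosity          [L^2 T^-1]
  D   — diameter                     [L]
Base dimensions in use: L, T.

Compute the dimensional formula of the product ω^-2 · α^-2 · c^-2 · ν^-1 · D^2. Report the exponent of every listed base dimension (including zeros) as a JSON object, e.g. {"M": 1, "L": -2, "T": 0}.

{"L": -6, "T": 7}

Dimensional matrix (L×T by ω×α×c×g×ν×D):
  L: [ 0  2  1  1  2  1]
  T: [-1 -1 -1 -2 -1  0]
  [L]: (-2)·0+(-2)·2+(-2)·1+(-1)·2+(2)·1 = -6
  [T]: (-2)·-1+(-2)·-1+(-2)·-1+(-1)·-1+(2)·0 = 7
⇒ L^-6 T^7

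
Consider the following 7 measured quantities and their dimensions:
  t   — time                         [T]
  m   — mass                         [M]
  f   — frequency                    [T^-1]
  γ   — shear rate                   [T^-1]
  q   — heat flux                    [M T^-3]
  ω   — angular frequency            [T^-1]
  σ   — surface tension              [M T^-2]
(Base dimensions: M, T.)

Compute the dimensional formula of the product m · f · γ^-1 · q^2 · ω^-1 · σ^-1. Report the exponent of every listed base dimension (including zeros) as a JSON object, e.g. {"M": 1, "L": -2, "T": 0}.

Write exponents as rows M,T / cols t,m,f,γ,q,ω,σ:
  M: [ 0  1  0  0  1  0  1]
  T: [ 1  0 -1 -1 -3 -1 -2]
  [M]: (1)·1+(1)·0+(-1)·0+(2)·1+(-1)·0+(-1)·1 = 2
  [T]: (1)·0+(1)·-1+(-1)·-1+(2)·-3+(-1)·-1+(-1)·-2 = -3
⇒ M^2 T^-3

{"M": 2, "T": -3}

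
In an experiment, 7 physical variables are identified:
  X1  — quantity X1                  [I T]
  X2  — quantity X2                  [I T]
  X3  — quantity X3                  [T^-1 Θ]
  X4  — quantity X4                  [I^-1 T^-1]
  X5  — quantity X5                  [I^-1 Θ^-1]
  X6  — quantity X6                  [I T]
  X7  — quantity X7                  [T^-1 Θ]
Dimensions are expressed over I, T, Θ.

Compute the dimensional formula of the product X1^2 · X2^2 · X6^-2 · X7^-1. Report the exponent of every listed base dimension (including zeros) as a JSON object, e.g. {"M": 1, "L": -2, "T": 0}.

{"I": 2, "T": 3, "Θ": -1}

Exponent matrix [I,T,Θ] × [X1,X2,X3,X4,X5,X6,X7]:
  I: [ 1  1  0 -1 -1  1  0]
  T: [ 1  1 -1 -1  0  1 -1]
  Θ: [ 0  0  1  0 -1  0  1]
  [I]: (2)·1+(2)·1+(-2)·1+(-1)·0 = 2
  [T]: (2)·1+(2)·1+(-2)·1+(-1)·-1 = 3
  [Θ]: (2)·0+(2)·0+(-2)·0+(-1)·1 = -1
⇒ I^2 T^3 Θ^-1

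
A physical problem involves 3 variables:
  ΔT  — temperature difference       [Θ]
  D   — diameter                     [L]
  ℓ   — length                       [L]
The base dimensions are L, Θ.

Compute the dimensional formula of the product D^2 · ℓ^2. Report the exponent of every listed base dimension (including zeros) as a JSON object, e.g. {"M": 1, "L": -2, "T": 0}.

{"L": 4, "Θ": 0}

Exponent matrix [L,Θ] × [ΔT,D,ℓ]:
  L: [ 0  1  1]
  Θ: [ 1  0  0]
  [L]: (2)·1+(2)·1 = 4
  [Θ]: (2)·0+(2)·0 = 0
⇒ L^4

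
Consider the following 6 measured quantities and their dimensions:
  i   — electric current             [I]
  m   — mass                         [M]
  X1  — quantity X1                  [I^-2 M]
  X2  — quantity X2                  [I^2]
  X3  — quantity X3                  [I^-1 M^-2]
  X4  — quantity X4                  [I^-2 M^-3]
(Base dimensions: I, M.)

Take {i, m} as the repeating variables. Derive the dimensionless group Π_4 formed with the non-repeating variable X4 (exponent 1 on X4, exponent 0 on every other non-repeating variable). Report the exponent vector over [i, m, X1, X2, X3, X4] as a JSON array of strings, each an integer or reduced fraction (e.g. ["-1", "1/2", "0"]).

["2", "3", "0", "0", "0", "1"]

Dimensional matrix (I×M by i×m×X1×X2×X3×X4):
  I: [ 1  0 -2  2 -1 -2]
  M: [ 0  1  1  0 -2 -3]
RREF → pivots at {i,m} ⇒ r = 2
Pivot set = {i,m}, free = {X1,X2,X3,X4}
RREF:
  r0: [   1    0   -2    2   -1   -2]
  r1: [   0    1    1    0   -2   -3]
Fix exponent of X4 at 1, X1 at 0, X2 at 0, X3 at 0; solve each RREF row for its pivot's exponent:
  r0: exp(i) + (-2)·1 = 0 ⇒ exp(i) = 2
  r1: exp(m) + (-3)·1 = 0 ⇒ exp(m) = 3
Π_4 = i^2 · m^3 · X4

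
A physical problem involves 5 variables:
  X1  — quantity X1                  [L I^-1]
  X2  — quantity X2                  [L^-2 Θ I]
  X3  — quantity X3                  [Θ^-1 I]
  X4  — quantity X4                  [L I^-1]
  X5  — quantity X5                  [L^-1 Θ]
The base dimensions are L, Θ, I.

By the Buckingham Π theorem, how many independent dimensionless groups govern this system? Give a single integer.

3

Exponent matrix [L,Θ,I] × [X1,X2,X3,X4,X5]:
  L: [ 1 -2  0  1 -1]
  Θ: [ 0  1 -1  0  1]
  I: [-1  1  1 -1  0]
Echelon form has 2 nonzero rows (pivots: X1,X2)
n=5, r=2 ⇒ 3 dimensionless groups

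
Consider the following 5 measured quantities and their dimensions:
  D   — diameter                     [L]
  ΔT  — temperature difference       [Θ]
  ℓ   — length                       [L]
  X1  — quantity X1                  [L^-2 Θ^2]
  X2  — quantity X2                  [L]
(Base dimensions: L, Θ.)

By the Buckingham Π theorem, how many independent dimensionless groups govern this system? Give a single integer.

3

Write exponents as rows L,Θ / cols D,ΔT,ℓ,X1,X2:
  L: [ 1  0  1 -2  1]
  Θ: [ 0  1  0  2  0]
Row reduction gives pivot columns D,ΔT; rank = 2
n=5, r=2 ⇒ 3 dimensionless groups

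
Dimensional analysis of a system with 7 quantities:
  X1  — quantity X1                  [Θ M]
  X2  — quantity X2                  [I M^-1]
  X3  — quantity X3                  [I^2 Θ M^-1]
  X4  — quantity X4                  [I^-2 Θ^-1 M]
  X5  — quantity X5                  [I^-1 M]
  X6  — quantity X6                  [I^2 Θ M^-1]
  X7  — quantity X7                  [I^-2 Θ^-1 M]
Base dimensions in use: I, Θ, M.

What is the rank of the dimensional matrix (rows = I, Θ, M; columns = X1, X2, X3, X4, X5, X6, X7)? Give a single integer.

2

Dimensional matrix (I×Θ×M by X1×X2×X3×X4×X5×X6×X7):
  I: [ 0  1  2 -2 -1  2 -2]
  Θ: [ 1  0  1 -1  0  1 -1]
  M: [ 1 -1 -1  1  1 -1  1]
RREF → pivots at {X1,X2} ⇒ r = 2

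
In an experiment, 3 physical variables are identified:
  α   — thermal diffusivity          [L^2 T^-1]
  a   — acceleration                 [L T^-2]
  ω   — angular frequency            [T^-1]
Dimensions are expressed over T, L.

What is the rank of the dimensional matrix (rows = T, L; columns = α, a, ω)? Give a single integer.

2

Dimensional matrix (T×L by α×a×ω):
  T: [-1 -2 -1]
  L: [ 2  1  0]
Row reduction gives pivot columns α,a; rank = 2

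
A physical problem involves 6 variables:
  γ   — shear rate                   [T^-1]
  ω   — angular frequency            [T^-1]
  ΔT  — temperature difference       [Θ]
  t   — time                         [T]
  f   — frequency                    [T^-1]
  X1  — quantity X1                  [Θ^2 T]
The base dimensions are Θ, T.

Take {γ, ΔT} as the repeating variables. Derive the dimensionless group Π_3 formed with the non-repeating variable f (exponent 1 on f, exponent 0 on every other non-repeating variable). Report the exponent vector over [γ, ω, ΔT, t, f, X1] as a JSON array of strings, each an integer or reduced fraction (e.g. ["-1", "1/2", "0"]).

["-1", "0", "0", "0", "1", "0"]

Write exponents as rows Θ,T / cols γ,ω,ΔT,t,f,X1:
  Θ: [ 0  0  1  0  0  2]
  T: [-1 -1  0  1 -1  1]
Row reduction gives pivot columns γ,ΔT; rank = 2
Pivot set = {γ,ΔT}, free = {ω,t,f,X1}
RREF:
  r0: [   1    1    0   -1    1   -1]
  r1: [   0    0    1    0    0    2]
Fix exponent of f at 1, ω at 0, t at 0, X1 at 0; solve each RREF row for its pivot's exponent:
  r0: exp(γ) + (1)·1 = 0 ⇒ exp(γ) = -1
  r1: exp(ΔT) + (0)·1 = 0 ⇒ exp(ΔT) = 0
Π_3 = γ^-1 · f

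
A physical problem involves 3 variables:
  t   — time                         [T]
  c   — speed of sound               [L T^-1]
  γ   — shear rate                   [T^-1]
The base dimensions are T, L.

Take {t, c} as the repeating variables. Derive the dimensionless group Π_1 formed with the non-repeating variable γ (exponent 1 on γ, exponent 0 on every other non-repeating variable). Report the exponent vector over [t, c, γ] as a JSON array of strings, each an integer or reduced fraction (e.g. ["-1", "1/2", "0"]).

Exponent matrix [T,L] × [t,c,γ]:
  T: [ 1 -1 -1]
  L: [ 0  1  0]
RREF → pivots at {t,c} ⇒ r = 2
Pivot set = {t,c}, free = {γ}
RREF:
  r0: [   1    0   -1]
  r1: [   0    1    0]
Fix exponent of γ at 1; solve each RREF row for its pivot's exponent:
  r0: exp(t) + (-1)·1 = 0 ⇒ exp(t) = 1
  r1: exp(c) + (0)·1 = 0 ⇒ exp(c) = 0
Π_1 = t · γ

["1", "0", "1"]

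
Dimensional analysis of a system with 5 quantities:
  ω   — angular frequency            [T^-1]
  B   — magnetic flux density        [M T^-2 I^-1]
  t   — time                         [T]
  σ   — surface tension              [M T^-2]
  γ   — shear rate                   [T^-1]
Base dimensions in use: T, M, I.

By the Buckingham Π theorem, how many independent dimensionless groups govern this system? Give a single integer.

Write exponents as rows T,M,I / cols ω,B,t,σ,γ:
  T: [-1 -2  1 -2 -1]
  M: [ 0  1  0  1  0]
  I: [ 0 -1  0  0  0]
Row reduction gives pivot columns ω,B,σ; rank = 3
5 vars − rank 3 = 2 Π groups

2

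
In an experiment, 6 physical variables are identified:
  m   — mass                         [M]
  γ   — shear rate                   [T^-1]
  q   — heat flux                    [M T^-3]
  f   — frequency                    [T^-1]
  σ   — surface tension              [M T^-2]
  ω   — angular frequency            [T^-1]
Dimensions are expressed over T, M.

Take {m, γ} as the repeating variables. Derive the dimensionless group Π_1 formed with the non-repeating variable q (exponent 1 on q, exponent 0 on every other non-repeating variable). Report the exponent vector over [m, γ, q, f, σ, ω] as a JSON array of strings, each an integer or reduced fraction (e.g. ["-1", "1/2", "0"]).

Write exponents as rows T,M / cols m,γ,q,f,σ,ω:
  T: [ 0 -1 -3 -1 -2 -1]
  M: [ 1  0  1  0  1  0]
Echelon form has 2 nonzero rows (pivots: m,γ)
Pivot set = {m,γ}, free = {q,f,σ,ω}
RREF:
  r0: [   1    0    1    0    1    0]
  r1: [   0    1    3    1    2    1]
Fix exponent of q at 1, f at 0, σ at 0, ω at 0; solve each RREF row for its pivot's exponent:
  r0: exp(m) + (1)·1 = 0 ⇒ exp(m) = -1
  r1: exp(γ) + (3)·1 = 0 ⇒ exp(γ) = -3
Π_1 = m^-1 · γ^-3 · q

["-1", "-3", "1", "0", "0", "0"]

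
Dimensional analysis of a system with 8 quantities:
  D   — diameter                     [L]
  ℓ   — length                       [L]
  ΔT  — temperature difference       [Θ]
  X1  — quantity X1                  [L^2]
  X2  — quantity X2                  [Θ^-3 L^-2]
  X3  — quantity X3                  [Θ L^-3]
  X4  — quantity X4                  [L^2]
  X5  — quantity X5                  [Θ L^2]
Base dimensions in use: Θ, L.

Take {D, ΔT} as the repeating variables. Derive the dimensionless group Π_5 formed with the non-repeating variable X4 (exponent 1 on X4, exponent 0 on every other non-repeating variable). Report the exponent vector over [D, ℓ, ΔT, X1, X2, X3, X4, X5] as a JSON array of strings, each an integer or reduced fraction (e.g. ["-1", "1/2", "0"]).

["-2", "0", "0", "0", "0", "0", "1", "0"]

Exponent matrix [Θ,L] × [D,ℓ,ΔT,X1,X2,X3,X4,X5]:
  Θ: [ 0  0  1  0 -3  1  0  1]
  L: [ 1  1  0  2 -2 -3  2  2]
RREF → pivots at {D,ΔT} ⇒ r = 2
Pivot set = {D,ΔT}, free = {ℓ,X1,X2,X3,X4,X5}
RREF:
  r0: [   1    1    0    2   -2   -3    2    2]
  r1: [   0    0    1    0   -3    1    0    1]
Fix exponent of X4 at 1, ℓ at 0, X1 at 0, X2 at 0, X3 at 0, X5 at 0; solve each RREF row for its pivot's exponent:
  r0: exp(D) + (2)·1 = 0 ⇒ exp(D) = -2
  r1: exp(ΔT) + (0)·1 = 0 ⇒ exp(ΔT) = 0
Π_5 = D^-2 · X4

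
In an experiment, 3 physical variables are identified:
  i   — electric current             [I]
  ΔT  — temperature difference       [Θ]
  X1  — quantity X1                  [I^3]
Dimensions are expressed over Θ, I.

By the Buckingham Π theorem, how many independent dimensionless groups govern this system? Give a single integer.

Dimensional matrix (Θ×I by i×ΔT×X1):
  Θ: [ 0  1  0]
  I: [ 1  0  3]
Row reduction gives pivot columns i,ΔT; rank = 2
3 vars − rank 2 = 1 Π group

1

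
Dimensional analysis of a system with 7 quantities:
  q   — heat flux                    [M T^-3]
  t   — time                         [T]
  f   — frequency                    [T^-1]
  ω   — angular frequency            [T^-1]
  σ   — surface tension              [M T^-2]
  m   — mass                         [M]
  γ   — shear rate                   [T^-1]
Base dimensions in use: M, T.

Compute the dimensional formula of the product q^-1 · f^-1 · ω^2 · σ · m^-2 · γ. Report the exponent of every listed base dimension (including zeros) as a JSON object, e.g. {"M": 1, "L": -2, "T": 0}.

Write exponents as rows M,T / cols q,t,f,ω,σ,m,γ:
  M: [ 1  0  0  0  1  1  0]
  T: [-3  1 -1 -1 -2  0 -1]
  [M]: (-1)·1+(-1)·0+(2)·0+(1)·1+(-2)·1+(1)·0 = -2
  [T]: (-1)·-3+(-1)·-1+(2)·-1+(1)·-2+(-2)·0+(1)·-1 = -1
⇒ M^-2 T^-1

{"M": -2, "T": -1}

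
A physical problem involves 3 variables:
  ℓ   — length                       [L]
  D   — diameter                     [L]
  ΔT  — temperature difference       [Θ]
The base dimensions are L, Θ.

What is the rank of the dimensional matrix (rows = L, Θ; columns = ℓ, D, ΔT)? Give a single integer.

2

Exponent matrix [L,Θ] × [ℓ,D,ΔT]:
  L: [ 1  1  0]
  Θ: [ 0  0  1]
RREF → pivots at {ℓ,ΔT} ⇒ r = 2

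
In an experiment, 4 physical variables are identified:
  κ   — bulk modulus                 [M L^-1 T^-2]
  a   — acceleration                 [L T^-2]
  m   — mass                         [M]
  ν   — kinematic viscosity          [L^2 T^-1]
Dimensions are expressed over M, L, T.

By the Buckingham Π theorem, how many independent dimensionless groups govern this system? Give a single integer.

Write exponents as rows M,L,T / cols κ,a,m,ν:
  M: [ 1  0  1  0]
  L: [-1  1  0  2]
  T: [-2 -2  0 -1]
RREF → pivots at {κ,a,m} ⇒ r = 3
4 vars − rank 3 = 1 Π group

1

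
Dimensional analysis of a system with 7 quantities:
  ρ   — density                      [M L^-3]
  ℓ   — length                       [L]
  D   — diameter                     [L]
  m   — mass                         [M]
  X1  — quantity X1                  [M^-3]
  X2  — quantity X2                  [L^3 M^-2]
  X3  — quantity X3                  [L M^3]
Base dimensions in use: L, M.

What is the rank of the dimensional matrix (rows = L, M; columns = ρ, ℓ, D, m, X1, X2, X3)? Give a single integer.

2

Write exponents as rows L,M / cols ρ,ℓ,D,m,X1,X2,X3:
  L: [-3  1  1  0  0  3  1]
  M: [ 1  0  0  1 -3 -2  3]
RREF → pivots at {ρ,ℓ} ⇒ r = 2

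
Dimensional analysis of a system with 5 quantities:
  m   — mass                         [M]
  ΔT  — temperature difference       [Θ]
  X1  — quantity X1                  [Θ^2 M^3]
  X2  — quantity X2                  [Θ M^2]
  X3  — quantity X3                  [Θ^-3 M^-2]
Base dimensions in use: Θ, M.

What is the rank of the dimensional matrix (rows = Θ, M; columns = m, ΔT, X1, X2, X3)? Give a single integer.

Dimensional matrix (Θ×M by m×ΔT×X1×X2×X3):
  Θ: [ 0  1  2  1 -3]
  M: [ 1  0  3  2 -2]
RREF → pivots at {m,ΔT} ⇒ r = 2

2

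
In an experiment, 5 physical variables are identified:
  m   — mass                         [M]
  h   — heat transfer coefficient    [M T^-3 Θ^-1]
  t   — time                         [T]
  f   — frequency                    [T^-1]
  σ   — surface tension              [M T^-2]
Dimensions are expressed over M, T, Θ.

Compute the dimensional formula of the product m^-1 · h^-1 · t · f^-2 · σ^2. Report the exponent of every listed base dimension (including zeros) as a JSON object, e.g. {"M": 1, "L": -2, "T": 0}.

{"M": 0, "T": 2, "Θ": 1}

Dimensional matrix (M×T×Θ by m×h×t×f×σ):
  M: [ 1  1  0  0  1]
  T: [ 0 -3  1 -1 -2]
  Θ: [ 0 -1  0  0  0]
  [M]: (-1)·1+(-1)·1+(1)·0+(-2)·0+(2)·1 = 0
  [T]: (-1)·0+(-1)·-3+(1)·1+(-2)·-1+(2)·-2 = 2
  [Θ]: (-1)·0+(-1)·-1+(1)·0+(-2)·0+(2)·0 = 1
⇒ T^2 Θ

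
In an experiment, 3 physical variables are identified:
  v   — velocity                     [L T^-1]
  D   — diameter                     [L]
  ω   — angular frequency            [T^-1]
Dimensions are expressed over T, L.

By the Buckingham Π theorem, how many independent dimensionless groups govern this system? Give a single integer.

1

Exponent matrix [T,L] × [v,D,ω]:
  T: [-1  0 -1]
  L: [ 1  1  0]
Row reduction gives pivot columns v,D; rank = 2
Π count = n − r = 3 − 2 = 1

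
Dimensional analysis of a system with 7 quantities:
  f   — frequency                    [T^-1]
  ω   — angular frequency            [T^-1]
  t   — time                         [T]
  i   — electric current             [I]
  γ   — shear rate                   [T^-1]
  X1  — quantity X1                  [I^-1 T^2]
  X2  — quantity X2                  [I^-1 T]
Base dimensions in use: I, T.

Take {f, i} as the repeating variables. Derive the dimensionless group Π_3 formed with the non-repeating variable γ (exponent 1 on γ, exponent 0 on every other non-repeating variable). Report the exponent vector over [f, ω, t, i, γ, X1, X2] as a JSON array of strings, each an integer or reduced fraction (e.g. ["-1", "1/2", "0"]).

["-1", "0", "0", "0", "1", "0", "0"]

Write exponents as rows I,T / cols f,ω,t,i,γ,X1,X2:
  I: [ 0  0  0  1  0 -1 -1]
  T: [-1 -1  1  0 -1  2  1]
RREF → pivots at {f,i} ⇒ r = 2
Pivot set = {f,i}, free = {ω,t,γ,X1,X2}
RREF:
  r0: [   1    1   -1    0    1   -2   -1]
  r1: [   0    0    0    1    0   -1   -1]
Fix exponent of γ at 1, ω at 0, t at 0, X1 at 0, X2 at 0; solve each RREF row for its pivot's exponent:
  r0: exp(f) + (1)·1 = 0 ⇒ exp(f) = -1
  r1: exp(i) + (0)·1 = 0 ⇒ exp(i) = 0
Π_3 = f^-1 · γ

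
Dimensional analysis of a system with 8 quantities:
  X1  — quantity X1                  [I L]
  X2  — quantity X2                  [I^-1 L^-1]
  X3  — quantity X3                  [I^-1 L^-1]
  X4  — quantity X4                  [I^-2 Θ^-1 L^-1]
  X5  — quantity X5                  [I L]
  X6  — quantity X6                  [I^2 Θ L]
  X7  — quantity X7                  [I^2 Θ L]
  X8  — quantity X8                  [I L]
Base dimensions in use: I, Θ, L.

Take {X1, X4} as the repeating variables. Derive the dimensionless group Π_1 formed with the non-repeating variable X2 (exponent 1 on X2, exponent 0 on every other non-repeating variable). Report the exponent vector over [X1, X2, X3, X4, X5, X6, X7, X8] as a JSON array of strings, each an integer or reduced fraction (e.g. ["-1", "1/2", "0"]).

["1", "1", "0", "0", "0", "0", "0", "0"]

Write exponents as rows I,Θ,L / cols X1,X2,X3,X4,X5,X6,X7,X8:
  I: [ 1 -1 -1 -2  1  2  2  1]
  Θ: [ 0  0  0 -1  0  1  1  0]
  L: [ 1 -1 -1 -1  1  1  1  1]
RREF → pivots at {X1,X4} ⇒ r = 2
Repeat: X1,X4; free: X2,X3,X5,X6,X7,X8
RREF:
  r0: [   1   -1   -1    0    1    0    0    1]
  r1: [   0    0    0    1    0   -1   -1    0]
  r2: [   0    0    0    0    0    0    0    0]
Fix exponent of X2 at 1, X3 at 0, X5 at 0, X6 at 0, X7 at 0, X8 at 0; solve each RREF row for its pivot's exponent:
  r0: exp(X1) + (-1)·1 = 0 ⇒ exp(X1) = 1
  r1: exp(X4) + (0)·1 = 0 ⇒ exp(X4) = 0
Π_1 = X1 · X2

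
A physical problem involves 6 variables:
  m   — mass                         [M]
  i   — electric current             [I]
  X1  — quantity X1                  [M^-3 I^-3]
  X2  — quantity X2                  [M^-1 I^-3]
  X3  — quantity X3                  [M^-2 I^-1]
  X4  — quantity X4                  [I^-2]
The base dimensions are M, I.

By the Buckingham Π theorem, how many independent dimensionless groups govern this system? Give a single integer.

4

Exponent matrix [M,I] × [m,i,X1,X2,X3,X4]:
  M: [ 1  0 -3 -1 -2  0]
  I: [ 0  1 -3 -3 -1 -2]
RREF → pivots at {m,i} ⇒ r = 2
n=6, r=2 ⇒ 4 dimensionless groups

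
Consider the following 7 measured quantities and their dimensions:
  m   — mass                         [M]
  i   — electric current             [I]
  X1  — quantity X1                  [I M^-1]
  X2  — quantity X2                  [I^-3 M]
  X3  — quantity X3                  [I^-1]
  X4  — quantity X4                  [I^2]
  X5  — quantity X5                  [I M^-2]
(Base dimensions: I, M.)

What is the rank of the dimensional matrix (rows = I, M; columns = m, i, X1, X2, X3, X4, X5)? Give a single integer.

2

Dimensional matrix (I×M by m×i×X1×X2×X3×X4×X5):
  I: [ 0  1  1 -3 -1  2  1]
  M: [ 1  0 -1  1  0  0 -2]
Echelon form has 2 nonzero rows (pivots: m,i)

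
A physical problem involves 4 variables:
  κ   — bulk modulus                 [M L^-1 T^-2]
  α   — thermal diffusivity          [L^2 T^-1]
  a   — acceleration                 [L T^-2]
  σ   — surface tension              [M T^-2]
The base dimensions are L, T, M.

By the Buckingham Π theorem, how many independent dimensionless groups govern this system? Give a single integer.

1

Dimensional matrix (L×T×M by κ×α×a×σ):
  L: [-1  2  1  0]
  T: [-2 -1 -2 -2]
  M: [ 1  0  0  1]
RREF → pivots at {κ,α,a} ⇒ r = 3
Π count = n − r = 4 − 3 = 1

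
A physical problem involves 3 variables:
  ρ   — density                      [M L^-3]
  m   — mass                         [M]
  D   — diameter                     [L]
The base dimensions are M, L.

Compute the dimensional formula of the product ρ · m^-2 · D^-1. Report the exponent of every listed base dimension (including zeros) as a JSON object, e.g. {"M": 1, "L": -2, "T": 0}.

Exponent matrix [M,L] × [ρ,m,D]:
  M: [ 1  1  0]
  L: [-3  0  1]
  [M]: (1)·1+(-2)·1+(-1)·0 = -1
  [L]: (1)·-3+(-2)·0+(-1)·1 = -4
⇒ M^-1 L^-4

{"M": -1, "L": -4}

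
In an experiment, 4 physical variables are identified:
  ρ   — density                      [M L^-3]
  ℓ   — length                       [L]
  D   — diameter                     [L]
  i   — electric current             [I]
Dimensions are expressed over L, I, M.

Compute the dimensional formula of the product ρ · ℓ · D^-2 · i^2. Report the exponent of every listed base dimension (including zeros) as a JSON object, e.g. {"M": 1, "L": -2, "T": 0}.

Exponent matrix [L,I,M] × [ρ,ℓ,D,i]:
  L: [-3  1  1  0]
  I: [ 0  0  0  1]
  M: [ 1  0  0  0]
  [L]: (1)·-3+(1)·1+(-2)·1+(2)·0 = -4
  [I]: (1)·0+(1)·0+(-2)·0+(2)·1 = 2
  [M]: (1)·1+(1)·0+(-2)·0+(2)·0 = 1
⇒ L^-4 I^2 M

{"L": -4, "I": 2, "M": 1}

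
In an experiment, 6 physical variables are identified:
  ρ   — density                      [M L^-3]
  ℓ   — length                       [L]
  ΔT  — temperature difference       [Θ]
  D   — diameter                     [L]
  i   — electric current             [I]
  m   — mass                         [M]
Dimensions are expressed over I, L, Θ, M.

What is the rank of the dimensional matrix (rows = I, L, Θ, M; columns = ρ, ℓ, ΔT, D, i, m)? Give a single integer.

4

Write exponents as rows I,L,Θ,M / cols ρ,ℓ,ΔT,D,i,m:
  I: [ 0  0  0  0  1  0]
  L: [-3  1  0  1  0  0]
  Θ: [ 0  0  1  0  0  0]
  M: [ 1  0  0  0  0  1]
Row reduction gives pivot columns ρ,ℓ,ΔT,i; rank = 4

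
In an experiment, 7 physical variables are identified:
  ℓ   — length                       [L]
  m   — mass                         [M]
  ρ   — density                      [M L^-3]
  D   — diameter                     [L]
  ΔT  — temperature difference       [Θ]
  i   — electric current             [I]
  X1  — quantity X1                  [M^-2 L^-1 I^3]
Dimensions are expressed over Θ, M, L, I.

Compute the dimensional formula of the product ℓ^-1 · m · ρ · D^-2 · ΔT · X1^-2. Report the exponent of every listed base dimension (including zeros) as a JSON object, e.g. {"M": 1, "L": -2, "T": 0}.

{"Θ": 1, "M": 6, "L": -4, "I": -6}

Write exponents as rows Θ,M,L,I / cols ℓ,m,ρ,D,ΔT,i,X1:
  Θ: [ 0  0  0  0  1  0  0]
  M: [ 0  1  1  0  0  0 -2]
  L: [ 1  0 -3  1  0  0 -1]
  I: [ 0  0  0  0  0  1  3]
  [Θ]: (-1)·0+(1)·0+(1)·0+(-2)·0+(1)·1+(-2)·0 = 1
  [M]: (-1)·0+(1)·1+(1)·1+(-2)·0+(1)·0+(-2)·-2 = 6
  [L]: (-1)·1+(1)·0+(1)·-3+(-2)·1+(1)·0+(-2)·-1 = -4
  [I]: (-1)·0+(1)·0+(1)·0+(-2)·0+(1)·0+(-2)·3 = -6
⇒ Θ M^6 L^-4 I^-6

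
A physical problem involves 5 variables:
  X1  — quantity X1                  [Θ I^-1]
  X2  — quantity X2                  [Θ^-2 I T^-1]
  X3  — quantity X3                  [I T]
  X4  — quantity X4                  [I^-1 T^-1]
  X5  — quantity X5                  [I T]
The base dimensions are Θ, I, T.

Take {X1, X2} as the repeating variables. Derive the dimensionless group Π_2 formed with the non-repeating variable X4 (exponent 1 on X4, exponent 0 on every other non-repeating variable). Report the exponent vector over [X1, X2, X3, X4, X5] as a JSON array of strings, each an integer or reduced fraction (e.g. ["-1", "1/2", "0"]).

Dimensional matrix (Θ×I×T by X1×X2×X3×X4×X5):
  Θ: [ 1 -2  0  0  0]
  I: [-1  1  1 -1  1]
  T: [ 0 -1  1 -1  1]
RREF → pivots at {X1,X2} ⇒ r = 2
Repeat: X1,X2; free: X3,X4,X5
RREF:
  r0: [   1    0   -2    2   -2]
  r1: [   0    1   -1    1   -1]
  r2: [   0    0    0    0    0]
Fix exponent of X4 at 1, X3 at 0, X5 at 0; solve each RREF row for its pivot's exponent:
  r0: exp(X1) + (2)·1 = 0 ⇒ exp(X1) = -2
  r1: exp(X2) + (1)·1 = 0 ⇒ exp(X2) = -1
Π_2 = X1^-2 · X2^-1 · X4

["-2", "-1", "0", "1", "0"]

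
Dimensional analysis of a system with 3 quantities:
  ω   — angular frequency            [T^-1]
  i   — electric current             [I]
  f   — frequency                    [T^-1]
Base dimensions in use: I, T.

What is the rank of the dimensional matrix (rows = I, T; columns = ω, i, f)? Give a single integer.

2

Write exponents as rows I,T / cols ω,i,f:
  I: [ 0  1  0]
  T: [-1  0 -1]
Echelon form has 2 nonzero rows (pivots: ω,i)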